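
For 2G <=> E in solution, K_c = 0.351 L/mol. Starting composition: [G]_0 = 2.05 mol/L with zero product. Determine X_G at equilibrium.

Let X = conversion of G; extent ξ = 2.05X/2 mol/L.
Concentrations: [G] = 2.05 − 2.05X; [E] = 1.02X.
K_c = [E] / ([G]^2).
Solving K_c = 0.351 for X ∈ (0,1): X = 0.444.

X = 0.444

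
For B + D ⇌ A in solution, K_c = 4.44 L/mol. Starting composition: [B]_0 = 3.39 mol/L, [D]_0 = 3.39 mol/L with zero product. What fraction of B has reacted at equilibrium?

Let X = conversion of B; extent ξ = 3.39·X mol/L.
Concentrations: [B] = 3.39 − 3.39X; [D] = 3.39 − 3.39X; [A] = 3.39X.
K_c = [A] / ([B] [D]).
Equating to 4.44 L/mol: the physical root is X = 0.773.

X = 0.773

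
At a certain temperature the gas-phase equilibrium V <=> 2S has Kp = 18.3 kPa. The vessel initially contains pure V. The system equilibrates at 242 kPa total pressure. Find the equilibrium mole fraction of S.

y_S = 0.240

Let X = conversion of V (basis 1 mol V); extent of reaction ξ = X.
Species balance: n_V = 1 − X; n_S = 2X.
Total moles n_T = 1 + X.
y_i = n_i/n_T, p_i = y_i·P. Kp = p_S^2 / (p_V).
Setting this equal to 18.3 kPa and taking the physical root (0 < X < 1) gives X = 0.136.
Then n_S = 0.272, n_T = 1.14, so y_S = 0.240.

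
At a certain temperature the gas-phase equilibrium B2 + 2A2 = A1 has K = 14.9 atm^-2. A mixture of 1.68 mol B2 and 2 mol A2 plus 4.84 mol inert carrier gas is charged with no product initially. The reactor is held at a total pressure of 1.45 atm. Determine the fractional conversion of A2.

X = 0.542

Take 2 mol A2 as basis and let X be its fractional conversion, so ξ = X.
At extent ξ: n_B2 = 1.68 − X; n_A2 = 2 − 2X; n_A1 = X; n_I = 4.84 (inert).
Summing: n_T = 8.52 − 2X.
y_i = n_i/n_T, p_i = y_i·P. K = p_A1 / (p_B2 p_A2^2).
This yields a degree-3 equation in X; solving on (0,1), X = 0.542.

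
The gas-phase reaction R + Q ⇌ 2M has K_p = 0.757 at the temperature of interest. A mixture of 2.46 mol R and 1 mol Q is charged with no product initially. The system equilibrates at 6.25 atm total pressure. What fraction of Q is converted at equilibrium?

X = 0.455

Basis: 1 mol Q initially; let X = conversion of Q. Extent ξ = X.
Species balance: n_R = 2.46 − X; n_Q = 1 − X; n_M = 2X.
n_T stays at 3.46 (no change in mole number).
y_i = n_i/n_T, p_i = y_i·P. K_p = p_M^2 / (p_R p_Q).
Equating to 0.757 and solving on 0 < X < 1: X = 0.455.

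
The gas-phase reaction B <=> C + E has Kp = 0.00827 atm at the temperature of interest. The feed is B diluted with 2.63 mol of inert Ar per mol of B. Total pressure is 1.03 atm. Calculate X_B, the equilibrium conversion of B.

X = 0.160

Take 1 mol B as basis and let X be its fractional conversion, so ξ = X.
Mole table: n_B = 1 − X; n_C = X; n_E = X; n_I = 2.63 (inert).
n_T = Σnᵢ = 3.63 + X.
y_i = n_i/n_T, p_i = y_i·P. Kp = p_C p_E / (p_B).
This yields a degree-2 equation in X; solving on (0,1), X = 0.160.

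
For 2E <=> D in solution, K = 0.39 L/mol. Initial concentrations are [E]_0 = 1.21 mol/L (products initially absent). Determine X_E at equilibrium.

Let X = conversion of E; extent ξ = 1.21X/2 mol/L.
Concentrations: [E] = 1.21 − 1.21X; [D] = 0.605X.
K = [D] / ([E]^2).
This equals 0.39 at X = 0.372 (the root in 0 < X < 1).

X = 0.372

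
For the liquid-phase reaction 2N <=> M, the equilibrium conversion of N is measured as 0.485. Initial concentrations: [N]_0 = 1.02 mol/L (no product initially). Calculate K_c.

Let X = conversion of N.
Concentrations: [N] = 1.02 − 1.02X; [M] = 0.51X.
At X = 0.485: [N] = 0.525, [M] = 0.247.
K_c = [M] / ([N]^2) = 0.896 L/mol.

K_c = 0.896 L/mol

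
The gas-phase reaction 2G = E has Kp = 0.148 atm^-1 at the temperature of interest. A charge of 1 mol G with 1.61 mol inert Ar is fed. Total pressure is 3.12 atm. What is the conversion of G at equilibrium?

Let X = conversion of G (basis 1 mol G); extent of reaction ξ = 0.5X.
Species balance: n_G = 1 − X; n_E = 0.5X; n_I = 1.61 (inert).
n_T = Σnᵢ = 2.61 − 0.5X.
With p_i = (n_i/n_T)P, Kp = p_E / (p_G^2).
Setting this equal to 0.148 atm^-1 and taking the physical root (0 < X < 1) gives X = 0.223.

X = 0.223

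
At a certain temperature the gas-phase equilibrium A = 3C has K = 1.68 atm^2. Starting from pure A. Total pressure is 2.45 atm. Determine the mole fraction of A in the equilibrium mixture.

Let X = conversion of A (basis 1 mol A); extent of reaction ξ = X.
Mole table: n_A = 1 − X; n_C = 3X.
Total moles n_T = 1 + 2X.
Mole fractions y_i = n_i/n_T; K = p_C^3 / (p_A) with p_i = y_i·P.
Equating to 1.68 atm^2 and solving on 0 < X < 1: X = 0.261.
Then n_A = 0.739, n_T = 1.52, so y_A = 0.486.

y_A = 0.486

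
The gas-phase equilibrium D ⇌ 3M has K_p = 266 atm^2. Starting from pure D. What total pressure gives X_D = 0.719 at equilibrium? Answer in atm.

Take 1 mol D as basis and let X be its fractional conversion, so ξ = X.
At extent ξ: n_D = 1 − X; n_M = 3X.
n_T = Σnᵢ = 1 + 2X.
K_p = p_M^3 / (p_D) with p_i = (n_i/n_T)·P.
At X = 0.719: the mole-fraction product g(X) = Π y_i^ν_i = 6.009. Since K_p = g(X)·P^{2}, P = (K_p/g)^(1/2) = (266/6.009)^(1/2) = 6.65 atm.

P = 6.65 atm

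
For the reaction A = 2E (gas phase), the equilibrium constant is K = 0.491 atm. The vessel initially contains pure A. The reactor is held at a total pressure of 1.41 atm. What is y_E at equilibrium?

Take 1 mol A as basis and let X be its fractional conversion, so ξ = X.
Mole table: n_A = 1 − X; n_E = 2X.
Total moles n_T = 1 + X.
y_i = n_i/n_T, p_i = y_i·P. K = p_E^2 / (p_A).
Substituting and setting equal to 0.491 atm gives a polynomial in X; the root in (0,1) is X = 0.283.
Then n_E = 0.566, n_T = 1.28, so y_E = 0.441.

y_E = 0.441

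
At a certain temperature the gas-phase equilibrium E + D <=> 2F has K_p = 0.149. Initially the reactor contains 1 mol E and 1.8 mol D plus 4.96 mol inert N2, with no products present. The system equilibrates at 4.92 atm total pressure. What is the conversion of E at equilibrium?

Basis: 1 mol E initially; let X = conversion of E. Extent ξ = X.
Moles: n_E = 1 − X; n_D = 1.8 − X; n_F = 2X; n_I = 4.96 (inert).
Total moles n_T = 7.76 (Δν = 0, constant).
y_i = n_i/n_T, p_i = y_i·P. K_p = p_F^2 / (p_E p_D).
Setting this equal to 0.149 and taking the physical root (0 < X < 1) gives X = 0.215.

X = 0.215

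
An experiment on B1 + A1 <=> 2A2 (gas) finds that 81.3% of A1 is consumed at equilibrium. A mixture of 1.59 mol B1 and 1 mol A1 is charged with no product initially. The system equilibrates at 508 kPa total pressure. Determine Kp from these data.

Kp = 18.2

Take 1 mol A1 as basis and let X be its fractional conversion, so ξ = X.
At extent ξ: n_B1 = 1.59 − X; n_A1 = 1 − X; n_A2 = 2X.
Total moles n_T = 2.59 (Δν = 0, constant).
At X = 0.813: n_B1 = 0.777, n_A1 = 0.187, n_A2 = 1.63, n_T = 2.59.
p_i = (n_i/n_T)·P. Kp = p_A2^2 / (p_B1 p_A1) = 18.2.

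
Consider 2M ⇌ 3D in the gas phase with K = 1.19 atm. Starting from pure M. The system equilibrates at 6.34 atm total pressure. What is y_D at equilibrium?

Let X = conversion of M (basis 1 mol M); extent of reaction ξ = 0.5X.
Species balance: n_M = 1 − X; n_D = 1.5X.
Summing: n_T = 1 + 0.5X.
With p_i = (n_i/n_T)P, K = p_D^3 / (p_M^2).
Setting this equal to 1.19 atm and taking the physical root (0 < X < 1) gives X = 0.312.
Then n_D = 0.468, n_T = 1.16, so y_D = 0.405.

y_D = 0.405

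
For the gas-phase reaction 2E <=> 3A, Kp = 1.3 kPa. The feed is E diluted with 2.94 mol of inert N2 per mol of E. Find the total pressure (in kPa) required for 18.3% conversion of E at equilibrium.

Let X = conversion of E (basis 1 mol E); extent of reaction ξ = 0.5X.
Species balance: n_E = 1 − X; n_A = 1.5X; n_I = 2.94 (inert).
Total moles n_T = 3.94 + 0.5X.
Kp = p_A^3 / (p_E^2) with p_i = (n_i/n_T)·P.
At X = 0.183: the mole-fraction product g(X) = Π y_i^ν_i = 0.007686. Since Kp = g(X)·P^{1}, P = (Kp/g)^(1/1) = (1.3/0.007686)^(1/1) = 169 kPa.

P = 169 kPa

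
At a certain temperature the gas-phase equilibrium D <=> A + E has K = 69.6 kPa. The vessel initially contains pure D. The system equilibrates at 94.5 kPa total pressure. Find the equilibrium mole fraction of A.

y_A = 0.394

Take 1 mol D as basis and let X be its fractional conversion, so ξ = X.
Mole table: n_D = 1 − X; n_A = X; n_E = X.
Summing: n_T = 1 + X.
Mole fractions y_i = n_i/n_T; K = p_A p_E / (p_D) with p_i = y_i·P.
Equating to 69.6 kPa and solving on 0 < X < 1: X = 0.651.
Then n_A = 0.651, n_T = 1.65, so y_A = 0.394.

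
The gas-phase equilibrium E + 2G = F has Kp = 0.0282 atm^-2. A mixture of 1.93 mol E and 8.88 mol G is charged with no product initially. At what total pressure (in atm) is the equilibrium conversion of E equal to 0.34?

Let X = conversion of E (basis 1.93 mol E); extent of reaction ξ = 1.93X.
Species balance: n_E = 1.93 − 1.93X; n_G = 8.88 − 3.86X; n_F = 1.93X.
n_T = Σnᵢ = 10.8 − 3.86X.
Kp = p_F / (p_E p_G^2) with p_i = (n_i/n_T)·P.
At X = 0.34: the mole-fraction product g(X) = Π y_i^ν_i = 0.8114. Since Kp = g(X)·P^{-2}, P = (g/Kp)^(1/2) = (0.8114/0.0282)^(1/2) = 5.36 atm.

P = 5.36 atm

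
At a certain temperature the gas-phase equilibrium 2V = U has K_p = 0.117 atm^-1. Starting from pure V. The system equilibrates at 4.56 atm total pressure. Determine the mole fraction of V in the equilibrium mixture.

y_V = 0.722

Let X = conversion of V (basis 1 mol V); extent of reaction ξ = 0.5X.
Mole table: n_V = 1 − X; n_U = 0.5X.
Total moles n_T = 1 − 0.5X.
Mole fractions y_i = n_i/n_T; K_p = p_U / (p_V^2) with p_i = y_i·P.
Setting this equal to 0.117 atm^-1 and taking the physical root (0 < X < 1) gives X = 0.435.
Then n_V = 0.565, n_T = 0.782, so y_V = 0.722.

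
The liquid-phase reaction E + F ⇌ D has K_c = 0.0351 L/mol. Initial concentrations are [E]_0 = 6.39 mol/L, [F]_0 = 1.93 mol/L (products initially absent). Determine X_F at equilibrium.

X = 0.175

Let X = conversion of F; extent ξ = 1.93·X mol/L.
Concentrations: [E] = 6.39 − 1.93X; [F] = 1.93 − 1.93X; [D] = 1.93X.
K_c = [D] / ([E] [F]).
Setting equal to 0.0351 and solving for X on (0,1) gives X = 0.175.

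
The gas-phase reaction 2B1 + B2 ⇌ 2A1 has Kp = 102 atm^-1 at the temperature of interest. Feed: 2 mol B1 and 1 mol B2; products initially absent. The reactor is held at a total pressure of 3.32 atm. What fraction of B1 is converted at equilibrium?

Let X = conversion of B1 (basis 2 mol B1); extent of reaction ξ = X.
At extent ξ: n_B1 = 2 − 2X; n_B2 = 1 − X; n_A1 = 2X.
n_T = Σnᵢ = 3 − X.
Mole fractions y_i = n_i/n_T; Kp = p_A1^2 / (p_B1^2 p_B2) with p_i = y_i·P.
Equating to 102 atm^-1 and solving on 0 < X < 1: X = 0.835.

X = 0.835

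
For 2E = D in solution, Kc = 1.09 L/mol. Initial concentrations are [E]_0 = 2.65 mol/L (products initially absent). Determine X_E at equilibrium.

X = 0.662

Let X = conversion of E; extent ξ = 2.65X/2 mol/L.
Concentrations: [E] = 2.65 − 2.65X; [D] = 1.32X.
Kc = [D] / ([E]^2).
Solving Kc = 1.09 for X ∈ (0,1): X = 0.662.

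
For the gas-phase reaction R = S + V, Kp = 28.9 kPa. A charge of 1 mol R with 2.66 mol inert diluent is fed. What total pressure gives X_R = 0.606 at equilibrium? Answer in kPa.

P = 132 kPa

Let X = conversion of R (basis 1 mol R); extent of reaction ξ = X.
At extent ξ: n_R = 1 − X; n_S = X; n_V = X; n_I = 2.66 (inert).
Summing: n_T = 3.66 + X.
Kp = p_S p_V / (p_R) with p_i = (n_i/n_T)·P.
At X = 0.606: the mole-fraction product g(X) = Π y_i^ν_i = 0.2185. Since Kp = g(X)·P^{1}, P = (Kp/g)^(1/1) = (28.9/0.2185)^(1/1) = 132 kPa.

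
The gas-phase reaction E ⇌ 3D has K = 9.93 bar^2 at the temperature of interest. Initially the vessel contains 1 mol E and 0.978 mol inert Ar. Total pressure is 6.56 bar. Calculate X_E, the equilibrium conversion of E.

X = 0.342

Let X = conversion of E (basis 1 mol E); extent of reaction ξ = X.
Mole table: n_E = 1 − X; n_D = 3X; n_I = 0.978 (inert).
Summing: n_T = 1.98 + 2X.
Mole fractions y_i = n_i/n_T; K = p_D^3 / (p_E) with p_i = y_i·P.
Setting this equal to 9.93 bar^2 and taking the physical root (0 < X < 1) gives X = 0.342.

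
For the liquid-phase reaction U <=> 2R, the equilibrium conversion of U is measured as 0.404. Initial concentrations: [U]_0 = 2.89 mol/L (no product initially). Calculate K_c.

K_c = 3.17 mol/L

Let X = conversion of U.
Concentrations: [U] = 2.89 − 2.89X; [R] = 5.78X.
At X = 0.404: [U] = 1.72, [R] = 2.34.
K_c = [R]^2 / ([U]) = 3.17 mol/L.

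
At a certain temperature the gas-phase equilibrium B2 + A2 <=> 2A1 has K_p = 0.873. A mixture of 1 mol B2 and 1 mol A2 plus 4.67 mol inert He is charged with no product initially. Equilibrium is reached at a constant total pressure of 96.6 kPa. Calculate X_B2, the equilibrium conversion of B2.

X = 0.318

Take 1 mol B2 as basis and let X be its fractional conversion, so ξ = X.
At extent ξ: n_B2 = 1 − X; n_A2 = 1 − X; n_A1 = 2X; n_I = 4.67 (inert).
Since Δν = 0, n_T = 6.67 throughout.
Mole fractions y_i = n_i/n_T; K_p = p_A1^2 / (p_B2 p_A2) with p_i = y_i·P.
This yields a degree-2 equation in X; solving on (0,1), X = 0.318.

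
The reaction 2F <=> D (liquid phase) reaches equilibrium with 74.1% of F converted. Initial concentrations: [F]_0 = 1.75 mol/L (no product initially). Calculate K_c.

K_c = 3.16 L/mol

Let X = conversion of F.
Concentrations: [F] = 1.75 − 1.75X; [D] = 0.875X.
At X = 0.741: [F] = 0.453, [D] = 0.648.
K_c = [D] / ([F]^2) = 3.16 L/mol.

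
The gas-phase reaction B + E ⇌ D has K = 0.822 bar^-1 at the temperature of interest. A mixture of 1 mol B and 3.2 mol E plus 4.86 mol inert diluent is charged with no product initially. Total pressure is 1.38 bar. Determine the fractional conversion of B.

X = 0.274

Basis: 1 mol B initially; let X = conversion of B. Extent ξ = X.
Mole table: n_B = 1 − X; n_E = 3.2 − X; n_D = X; n_I = 4.86 (inert).
Total moles n_T = 9.06 − X.
y_i = n_i/n_T, p_i = y_i·P. K = p_D / (p_B p_E).
Substituting and setting equal to 0.822 bar^-1 gives a polynomial in X; the root in (0,1) is X = 0.274.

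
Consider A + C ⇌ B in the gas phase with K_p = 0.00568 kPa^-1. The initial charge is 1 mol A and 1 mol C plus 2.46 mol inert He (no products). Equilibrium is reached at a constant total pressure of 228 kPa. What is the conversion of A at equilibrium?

Let X = conversion of A (basis 1 mol A); extent of reaction ξ = X.
Mole table: n_A = 1 − X; n_C = 1 − X; n_B = X; n_I = 2.46 (inert).
Total moles n_T = 4.46 − X.
y_i = n_i/n_T, p_i = y_i·P. K_p = p_B / (p_A p_C).
Setting this equal to 0.00568 kPa^-1 and taking the physical root (0 < X < 1) gives X = 0.196.

X = 0.196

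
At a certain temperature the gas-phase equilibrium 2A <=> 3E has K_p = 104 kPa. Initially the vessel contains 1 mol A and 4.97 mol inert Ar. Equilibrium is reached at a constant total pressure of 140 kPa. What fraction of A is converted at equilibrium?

X = 0.602

Let X = conversion of A (basis 1 mol A); extent of reaction ξ = 0.5X.
At extent ξ: n_A = 1 − X; n_E = 1.5X; n_I = 4.97 (inert).
Total moles n_T = 5.97 + 0.5X.
Mole fractions y_i = n_i/n_T; K_p = p_E^3 / (p_A^2) with p_i = y_i·P.
This yields a degree-3 equation in X; solving on (0,1), X = 0.602.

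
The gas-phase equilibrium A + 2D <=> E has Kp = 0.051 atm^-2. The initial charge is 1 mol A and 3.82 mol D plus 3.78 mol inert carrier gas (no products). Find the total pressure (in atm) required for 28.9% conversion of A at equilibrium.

Let X = conversion of A (basis 1 mol A); extent of reaction ξ = X.
Moles: n_A = 1 − X; n_D = 3.82 − 2X; n_E = X; n_I = 3.78 (inert).
n_T = Σnᵢ = 8.6 − 2X.
Kp = p_E / (p_A p_D^2) with p_i = (n_i/n_T)·P.
At X = 0.289: the mole-fraction product g(X) = Π y_i^ν_i = 2.489. Since Kp = g(X)·P^{-2}, P = (g/Kp)^(1/2) = (2.489/0.051)^(1/2) = 6.99 atm.

P = 6.99 atm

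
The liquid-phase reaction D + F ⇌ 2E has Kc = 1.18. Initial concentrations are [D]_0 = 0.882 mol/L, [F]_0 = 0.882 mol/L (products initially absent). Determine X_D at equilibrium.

X = 0.352

Let X = conversion of D; extent ξ = 0.882·X mol/L.
Concentrations: [D] = 0.882 − 0.882X; [F] = 0.882 − 0.882X; [E] = 1.76X.
Kc = [E]^2 / ([D] [F]).
Equating to 1.18: the physical root is X = 0.352.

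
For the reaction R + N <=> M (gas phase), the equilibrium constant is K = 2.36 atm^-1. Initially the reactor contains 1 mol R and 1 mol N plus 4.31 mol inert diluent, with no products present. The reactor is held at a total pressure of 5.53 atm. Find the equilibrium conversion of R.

Take 1 mol R as basis and let X be its fractional conversion, so ξ = X.
Species balance: n_R = 1 − X; n_N = 1 − X; n_M = X; n_I = 4.31 (inert).
Summing: n_T = 6.31 − X.
With p_i = (n_i/n_T)P, K = p_M / (p_R p_N).
This yields a degree-2 equation in X; solving on (0,1), X = 0.520.

X = 0.520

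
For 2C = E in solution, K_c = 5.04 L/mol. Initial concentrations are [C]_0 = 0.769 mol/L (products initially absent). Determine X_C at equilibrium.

X = 0.700

Let X = conversion of C; extent ξ = 0.769X/2 mol/L.
Concentrations: [C] = 0.769 − 0.769X; [E] = 0.385X.
K_c = [E] / ([C]^2).
Setting equal to 5.04 and solving for X on (0,1) gives X = 0.700.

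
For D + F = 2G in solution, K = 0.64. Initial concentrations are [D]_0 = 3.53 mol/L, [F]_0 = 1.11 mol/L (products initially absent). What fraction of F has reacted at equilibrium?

Let X = conversion of F; extent ξ = 1.11·X mol/L.
Concentrations: [D] = 3.53 − 1.11X; [F] = 1.11 − 1.11X; [G] = 2.22X.
K = [G]^2 / ([D] [F]).
Solving K = 0.64 for X ∈ (0,1): X = 0.476.

X = 0.476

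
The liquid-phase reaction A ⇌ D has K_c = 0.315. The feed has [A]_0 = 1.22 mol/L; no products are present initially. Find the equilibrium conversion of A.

Let X = conversion of A; extent ξ = 1.22·X mol/L.
Concentrations: [A] = 1.22 − 1.22X; [D] = 1.22X.
K_c = [D] / ([A]).
Solving K_c = 0.315 for X ∈ (0,1): X = 0.240.

X = 0.240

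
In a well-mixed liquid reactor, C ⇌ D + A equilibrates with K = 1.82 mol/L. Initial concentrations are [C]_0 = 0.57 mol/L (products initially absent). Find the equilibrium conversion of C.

Let X = conversion of C; extent ξ = 0.57·X mol/L.
Concentrations: [C] = 0.57 − 0.57X; [D] = 0.57X; [A] = 0.57X.
K = [D] [A] / ([C]).
Equating to 1.82 mol/L: the physical root is X = 0.800.

X = 0.800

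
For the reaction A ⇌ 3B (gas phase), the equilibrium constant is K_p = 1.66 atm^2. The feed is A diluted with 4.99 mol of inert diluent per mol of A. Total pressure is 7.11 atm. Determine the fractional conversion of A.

X = 0.330

Basis: 1 mol A initially; let X = conversion of A. Extent ξ = X.
Moles: n_A = 1 − X; n_B = 3X; n_I = 4.99 (inert).
Summing: n_T = 5.99 + 2X.
y_i = n_i/n_T, p_i = y_i·P. K_p = p_B^3 / (p_A).
Substituting and setting equal to 1.66 atm^2 gives a polynomial in X; the root in (0,1) is X = 0.330.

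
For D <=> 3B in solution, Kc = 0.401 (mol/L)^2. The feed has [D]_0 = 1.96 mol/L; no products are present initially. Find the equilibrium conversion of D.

X = 0.149

Let X = conversion of D; extent ξ = 1.96·X mol/L.
Concentrations: [D] = 1.96 − 1.96X; [B] = 5.88X.
Kc = [B]^3 / ([D]).
This equals 0.401 at X = 0.149 (the root in 0 < X < 1).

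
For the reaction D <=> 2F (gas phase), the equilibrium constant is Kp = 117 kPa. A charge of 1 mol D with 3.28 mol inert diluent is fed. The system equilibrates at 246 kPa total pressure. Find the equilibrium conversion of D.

X = 0.522

Let X = conversion of D (basis 1 mol D); extent of reaction ξ = X.
Moles: n_D = 1 − X; n_F = 2X; n_I = 3.28 (inert).
Summing: n_T = 4.28 + X.
y_i = n_i/n_T, p_i = y_i·P. Kp = p_F^2 / (p_D).
Setting this equal to 117 kPa and taking the physical root (0 < X < 1) gives X = 0.522.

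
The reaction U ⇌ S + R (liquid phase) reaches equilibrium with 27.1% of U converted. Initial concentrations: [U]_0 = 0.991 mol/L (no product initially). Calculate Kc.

Let X = conversion of U.
Concentrations: [U] = 0.991 − 0.991X; [S] = 0.991X; [R] = 0.991X.
At X = 0.271: [U] = 0.722, [S] = 0.269, [R] = 0.269.
Kc = [S] [R] / ([U]) = 0.0998 mol/L.

Kc = 0.0998 mol/L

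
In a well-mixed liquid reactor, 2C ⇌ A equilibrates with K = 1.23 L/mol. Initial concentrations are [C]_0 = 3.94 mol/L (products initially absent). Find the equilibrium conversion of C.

X = 0.726

Let X = conversion of C; extent ξ = 3.94X/2 mol/L.
Concentrations: [C] = 3.94 − 3.94X; [A] = 1.97X.
K = [A] / ([C]^2).
This equals 1.23 at X = 0.726 (the root in 0 < X < 1).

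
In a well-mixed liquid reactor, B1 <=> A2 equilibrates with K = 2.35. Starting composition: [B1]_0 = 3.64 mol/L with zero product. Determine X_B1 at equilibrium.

Let X = conversion of B1; extent ξ = 3.64·X mol/L.
Concentrations: [B1] = 3.64 − 3.64X; [A2] = 3.64X.
K = [A2] / ([B1]).
This equals 2.35 at X = 0.701 (the root in 0 < X < 1).

X = 0.701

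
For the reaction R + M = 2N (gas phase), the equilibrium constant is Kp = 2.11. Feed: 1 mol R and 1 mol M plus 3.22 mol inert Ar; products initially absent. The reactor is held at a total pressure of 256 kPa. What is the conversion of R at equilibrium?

X = 0.421

Take 1 mol R as basis and let X be its fractional conversion, so ξ = X.
At extent ξ: n_R = 1 − X; n_M = 1 − X; n_N = 2X; n_I = 3.22 (inert).
Total moles n_T = 5.22 (Δν = 0, constant).
Mole fractions y_i = n_i/n_T; Kp = p_N^2 / (p_R p_M) with p_i = y_i·P.
Substituting and setting equal to 2.11 gives a polynomial in X; the root in (0,1) is X = 0.421.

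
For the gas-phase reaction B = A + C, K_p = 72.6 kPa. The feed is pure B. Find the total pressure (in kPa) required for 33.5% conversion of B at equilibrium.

Let X = conversion of B (basis 1 mol B); extent of reaction ξ = X.
Species balance: n_B = 1 − X; n_A = X; n_C = X.
n_T = Σnᵢ = 1 + X.
K_p = p_A p_C / (p_B) with p_i = (n_i/n_T)·P.
At X = 0.335: the mole-fraction product g(X) = Π y_i^ν_i = 0.1264. Since K_p = g(X)·P^{1}, P = (K_p/g)^(1/1) = (72.6/0.1264)^(1/1) = 574 kPa.

P = 574 kPa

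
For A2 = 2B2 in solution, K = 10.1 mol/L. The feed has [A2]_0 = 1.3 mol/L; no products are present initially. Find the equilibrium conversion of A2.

Let X = conversion of A2; extent ξ = 1.3·X mol/L.
Concentrations: [A2] = 1.3 − 1.3X; [B2] = 2.6X.
K = [B2]^2 / ([A2]).
Solving K = 10.1 for X ∈ (0,1): X = 0.728.

X = 0.728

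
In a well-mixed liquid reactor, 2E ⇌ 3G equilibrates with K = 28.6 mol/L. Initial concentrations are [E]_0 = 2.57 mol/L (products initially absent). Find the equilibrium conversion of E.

Let X = conversion of E; extent ξ = 2.57X/2 mol/L.
Concentrations: [E] = 2.57 − 2.57X; [G] = 3.85X.
K = [G]^3 / ([E]^2).
Solving K = 28.6 for X ∈ (0,1): X = 0.687.

X = 0.687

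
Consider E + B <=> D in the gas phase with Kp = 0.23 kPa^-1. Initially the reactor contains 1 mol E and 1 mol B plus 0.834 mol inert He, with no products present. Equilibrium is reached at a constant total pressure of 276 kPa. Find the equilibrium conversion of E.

X = 0.838

Let X = conversion of E (basis 1 mol E); extent of reaction ξ = X.
Mole table: n_E = 1 − X; n_B = 1 − X; n_D = X; n_I = 0.834 (inert).
Total moles n_T = 2.83 − X.
With p_i = (n_i/n_T)P, Kp = p_D / (p_E p_B).
Setting this equal to 0.23 kPa^-1 and taking the physical root (0 < X < 1) gives X = 0.838.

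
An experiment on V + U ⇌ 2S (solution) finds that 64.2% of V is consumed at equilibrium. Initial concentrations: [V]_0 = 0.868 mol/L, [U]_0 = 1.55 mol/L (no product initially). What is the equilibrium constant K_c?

Let X = conversion of V.
Concentrations: [V] = 0.868 − 0.868X; [U] = 1.55 − 0.868X; [S] = 1.74X.
At X = 0.642: [V] = 0.311, [U] = 0.993, [S] = 1.11.
K_c = [S]^2 / ([V] [U]) = 4.03.

K_c = 4.03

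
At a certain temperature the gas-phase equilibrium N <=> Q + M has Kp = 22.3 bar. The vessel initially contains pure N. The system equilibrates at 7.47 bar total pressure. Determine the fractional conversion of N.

X = 0.865

Let X = conversion of N (basis 1 mol N); extent of reaction ξ = X.
At extent ξ: n_N = 1 − X; n_Q = X; n_M = X.
Total moles n_T = 1 + X.
Mole fractions y_i = n_i/n_T; Kp = p_Q p_M / (p_N) with p_i = y_i·P.
Equating to 22.3 bar and solving on 0 < X < 1: X = 0.865.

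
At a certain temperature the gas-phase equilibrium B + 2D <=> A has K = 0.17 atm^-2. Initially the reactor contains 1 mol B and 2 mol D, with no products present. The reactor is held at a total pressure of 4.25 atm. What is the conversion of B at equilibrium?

Take 1 mol B as basis and let X be its fractional conversion, so ξ = X.
At extent ξ: n_B = 1 − X; n_D = 2 − 2X; n_A = X.
Summing: n_T = 3 − 2X.
Mole fractions y_i = n_i/n_T; K = p_A / (p_B p_D^2) with p_i = y_i·P.
Substituting and setting equal to 0.17 atm^-2 gives a polynomial in X; the root in (0,1) is X = 0.455.

X = 0.455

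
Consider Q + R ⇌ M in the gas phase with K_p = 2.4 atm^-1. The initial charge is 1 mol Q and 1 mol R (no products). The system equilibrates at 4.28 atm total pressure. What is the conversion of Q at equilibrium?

X = 0.702

Let X = conversion of Q (basis 1 mol Q); extent of reaction ξ = X.
Species balance: n_Q = 1 − X; n_R = 1 − X; n_M = X.
n_T = Σnᵢ = 2 − X.
y_i = n_i/n_T, p_i = y_i·P. K_p = p_M / (p_Q p_R).
Equating to 2.4 atm^-1 and solving on 0 < X < 1: X = 0.702.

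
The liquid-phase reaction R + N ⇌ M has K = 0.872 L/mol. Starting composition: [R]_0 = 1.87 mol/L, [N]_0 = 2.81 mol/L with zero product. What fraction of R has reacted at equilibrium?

Let X = conversion of R; extent ξ = 1.87·X mol/L.
Concentrations: [R] = 1.87 − 1.87X; [N] = 2.81 − 1.87X; [M] = 1.87X.
K = [M] / ([R] [N]).
Equating to 0.872 L/mol: the physical root is X = 0.596.

X = 0.596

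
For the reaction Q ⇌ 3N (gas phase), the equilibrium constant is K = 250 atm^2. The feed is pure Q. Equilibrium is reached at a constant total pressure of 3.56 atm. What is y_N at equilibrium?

y_N = 0.956

Basis: 1 mol Q initially; let X = conversion of Q. Extent ξ = X.
At extent ξ: n_Q = 1 − X; n_N = 3X.
Summing: n_T = 1 + 2X.
Mole fractions y_i = n_i/n_T; K = p_N^3 / (p_Q) with p_i = y_i·P.
Setting this equal to 250 atm^2 and taking the physical root (0 < X < 1) gives X = 0.878.
Then n_N = 2.63, n_T = 2.76, so y_N = 0.956.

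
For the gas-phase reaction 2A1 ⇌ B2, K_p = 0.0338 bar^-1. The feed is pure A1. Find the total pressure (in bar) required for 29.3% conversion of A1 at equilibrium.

P = 7.4 bar

Take 1 mol A1 as basis and let X be its fractional conversion, so ξ = 0.5X.
Species balance: n_A1 = 1 − X; n_B2 = 0.5X.
Summing: n_T = 1 − 0.5X.
K_p = p_B2 / (p_A1^2) with p_i = (n_i/n_T)·P.
At X = 0.293: the mole-fraction product g(X) = Π y_i^ν_i = 0.2502. Since K_p = g(X)·P^{-1}, P = (g/K_p)^(1/1) = (0.2502/0.0338)^(1/1) = 7.4 bar.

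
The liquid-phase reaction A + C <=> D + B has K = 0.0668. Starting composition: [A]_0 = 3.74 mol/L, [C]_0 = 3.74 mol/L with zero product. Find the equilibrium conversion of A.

Let X = conversion of A; extent ξ = 3.74·X mol/L.
Concentrations: [A] = 3.74 − 3.74X; [C] = 3.74 − 3.74X; [D] = 3.74X; [B] = 3.74X.
K = [D] [B] / ([A] [C]).
Setting equal to 0.0668 and solving for X on (0,1) gives X = 0.205.

X = 0.205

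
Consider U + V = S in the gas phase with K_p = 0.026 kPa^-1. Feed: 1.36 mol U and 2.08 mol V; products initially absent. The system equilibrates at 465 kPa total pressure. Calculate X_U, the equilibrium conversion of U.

Basis: 1.36 mol U initially; let X = conversion of U. Extent ξ = 1.36X.
Moles: n_U = 1.36 − 1.36X; n_V = 2.08 − 1.36X; n_S = 1.36X.
Total moles n_T = 3.44 − 1.36X.
y_i = n_i/n_T, p_i = y_i·P. K_p = p_S / (p_U p_V).
Equating to 0.026 kPa^-1 and solving on 0 < X < 1: X = 0.832.

X = 0.832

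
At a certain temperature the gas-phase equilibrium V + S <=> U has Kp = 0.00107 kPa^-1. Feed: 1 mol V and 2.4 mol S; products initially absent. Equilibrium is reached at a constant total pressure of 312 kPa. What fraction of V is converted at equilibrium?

X = 0.187

Let X = conversion of V (basis 1 mol V); extent of reaction ξ = X.
At extent ξ: n_V = 1 − X; n_S = 2.4 − X; n_U = X.
Total moles n_T = 3.4 − X.
Mole fractions y_i = n_i/n_T; Kp = p_U / (p_V p_S) with p_i = y_i·P.
Equating to 0.00107 kPa^-1 and solving on 0 < X < 1: X = 0.187.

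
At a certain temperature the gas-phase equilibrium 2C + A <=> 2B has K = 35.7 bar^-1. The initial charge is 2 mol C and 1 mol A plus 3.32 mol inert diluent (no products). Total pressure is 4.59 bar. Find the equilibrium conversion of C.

X = 0.736

Basis: 2 mol C initially; let X = conversion of C. Extent ξ = X.
Moles: n_C = 2 − 2X; n_A = 1 − X; n_B = 2X; n_I = 3.32 (inert).
Total moles n_T = 6.32 − X.
Mole fractions y_i = n_i/n_T; K = p_B^2 / (p_C^2 p_A) with p_i = y_i·P.
Substituting and setting equal to 35.7 bar^-1 gives a polynomial in X; the root in (0,1) is X = 0.736.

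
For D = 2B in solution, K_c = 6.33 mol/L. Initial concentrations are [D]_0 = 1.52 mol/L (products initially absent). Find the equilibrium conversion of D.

Let X = conversion of D; extent ξ = 1.52·X mol/L.
Concentrations: [D] = 1.52 − 1.52X; [B] = 3.04X.
K_c = [B]^2 / ([D]).
Setting equal to 6.33 and solving for X on (0,1) gives X = 0.625.

X = 0.625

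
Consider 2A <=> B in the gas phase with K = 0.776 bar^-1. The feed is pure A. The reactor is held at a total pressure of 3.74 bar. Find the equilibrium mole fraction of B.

Take 1 mol A as basis and let X be its fractional conversion, so ξ = 0.5X.
Moles: n_A = 1 − X; n_B = 0.5X.
n_T = Σnᵢ = 1 − 0.5X.
y_i = n_i/n_T, p_i = y_i·P. K = p_B / (p_A^2).
Setting this equal to 0.776 bar^-1 and taking the physical root (0 < X < 1) gives X = 0.718.
Then n_B = 0.359, n_T = 0.641, so y_B = 0.561.

y_B = 0.561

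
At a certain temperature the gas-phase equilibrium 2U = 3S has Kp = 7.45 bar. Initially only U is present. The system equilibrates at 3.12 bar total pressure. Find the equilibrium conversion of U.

X = 0.560

Let X = conversion of U (basis 1 mol U); extent of reaction ξ = 0.5X.
Moles: n_U = 1 − X; n_S = 1.5X.
Summing: n_T = 1 + 0.5X.
With p_i = (n_i/n_T)P, Kp = p_S^3 / (p_U^2).
Setting this equal to 7.45 bar and taking the physical root (0 < X < 1) gives X = 0.560.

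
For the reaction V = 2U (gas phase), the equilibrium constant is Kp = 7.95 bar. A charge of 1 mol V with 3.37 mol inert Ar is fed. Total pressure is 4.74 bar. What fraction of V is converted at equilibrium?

Let X = conversion of V (basis 1 mol V); extent of reaction ξ = X.
Species balance: n_V = 1 − X; n_U = 2X; n_I = 3.37 (inert).
Total moles n_T = 4.37 + X.
y_i = n_i/n_T, p_i = y_i·P. Kp = p_U^2 / (p_V).
Equating to 7.95 bar and solving on 0 < X < 1: X = 0.743.

X = 0.743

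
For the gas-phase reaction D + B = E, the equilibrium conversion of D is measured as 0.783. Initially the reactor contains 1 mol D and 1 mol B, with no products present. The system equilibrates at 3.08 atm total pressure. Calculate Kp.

Kp = 6.57 atm^-1

Take 1 mol D as basis and let X be its fractional conversion, so ξ = X.
Species balance: n_D = 1 − X; n_B = 1 − X; n_E = X.
Summing: n_T = 2 − X.
At X = 0.783: n_D = 0.217, n_B = 0.217, n_E = 0.783, n_T = 1.22.
p_i = (n_i/n_T)·P. Kp = p_E / (p_D p_B) = 6.57 atm^-1.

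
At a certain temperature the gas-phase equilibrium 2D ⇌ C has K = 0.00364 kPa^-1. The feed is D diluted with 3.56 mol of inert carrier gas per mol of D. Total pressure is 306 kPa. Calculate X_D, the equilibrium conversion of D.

X = 0.269

Basis: 1 mol D initially; let X = conversion of D. Extent ξ = 0.5X.
Moles: n_D = 1 − X; n_C = 0.5X; n_I = 3.56 (inert).
Total moles n_T = 4.56 − 0.5X.
With p_i = (n_i/n_T)P, K = p_C / (p_D^2).
Setting this equal to 0.00364 kPa^-1 and taking the physical root (0 < X < 1) gives X = 0.269.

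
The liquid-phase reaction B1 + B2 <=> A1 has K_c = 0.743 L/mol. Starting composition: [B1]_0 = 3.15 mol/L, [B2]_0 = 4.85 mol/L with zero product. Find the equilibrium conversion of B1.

Let X = conversion of B1; extent ξ = 3.15·X mol/L.
Concentrations: [B1] = 3.15 − 3.15X; [B2] = 4.85 − 3.15X; [A1] = 3.15X.
K_c = [A1] / ([B1] [B2]).
Equating to 0.743 L/mol: the physical root is X = 0.670.

X = 0.670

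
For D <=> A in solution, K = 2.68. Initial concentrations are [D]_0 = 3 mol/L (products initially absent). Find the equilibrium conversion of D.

Let X = conversion of D; extent ξ = 3·X mol/L.
Concentrations: [D] = 3 − 3X; [A] = 3X.
K = [A] / ([D]).
Setting equal to 2.68 and solving for X on (0,1) gives X = 0.728.

X = 0.728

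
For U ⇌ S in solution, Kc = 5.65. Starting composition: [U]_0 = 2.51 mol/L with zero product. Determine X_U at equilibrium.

X = 0.850

Let X = conversion of U; extent ξ = 2.51·X mol/L.
Concentrations: [U] = 2.51 − 2.51X; [S] = 2.51X.
Kc = [S] / ([U]).
Setting equal to 5.65 and solving for X on (0,1) gives X = 0.850.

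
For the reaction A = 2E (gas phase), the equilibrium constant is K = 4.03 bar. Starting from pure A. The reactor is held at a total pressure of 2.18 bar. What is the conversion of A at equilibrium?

X = 0.562

Basis: 1 mol A initially; let X = conversion of A. Extent ξ = X.
Moles: n_A = 1 − X; n_E = 2X.
n_T = Σnᵢ = 1 + X.
y_i = n_i/n_T, p_i = y_i·P. K = p_E^2 / (p_A).
Equating to 4.03 bar and solving on 0 < X < 1: X = 0.562.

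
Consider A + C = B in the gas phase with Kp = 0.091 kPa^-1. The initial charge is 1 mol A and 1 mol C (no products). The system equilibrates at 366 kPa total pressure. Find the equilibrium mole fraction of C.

Let X = conversion of A (basis 1 mol A); extent of reaction ξ = X.
Moles: n_A = 1 − X; n_C = 1 − X; n_B = X.
Summing: n_T = 2 − X.
Mole fractions y_i = n_i/n_T; Kp = p_B / (p_A p_C) with p_i = y_i·P.
Setting this equal to 0.091 kPa^-1 and taking the physical root (0 < X < 1) gives X = 0.829.
Then n_C = 0.171, n_T = 1.17, so y_C = 0.146.

y_C = 0.146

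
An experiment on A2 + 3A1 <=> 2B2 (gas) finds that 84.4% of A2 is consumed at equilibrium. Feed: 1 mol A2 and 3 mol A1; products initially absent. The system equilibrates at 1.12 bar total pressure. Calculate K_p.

Basis: 1 mol A2 initially; let X = conversion of A2. Extent ξ = X.
Moles: n_A2 = 1 − X; n_A1 = 3 − 3X; n_B2 = 2X.
Total moles n_T = 4 − 2X.
At X = 0.844: n_A2 = 0.156, n_A1 = 0.468, n_B2 = 1.69, n_T = 2.31.
p_i = (n_i/n_T)·P. K_p = p_B2^2 / (p_A2 p_A1^3) = 759 bar^-2.

K_p = 759 bar^-2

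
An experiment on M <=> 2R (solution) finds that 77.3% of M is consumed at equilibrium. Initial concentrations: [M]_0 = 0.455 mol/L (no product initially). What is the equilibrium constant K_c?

K_c = 4.79 mol/L

Let X = conversion of M.
Concentrations: [M] = 0.455 − 0.455X; [R] = 0.91X.
At X = 0.773: [M] = 0.103, [R] = 0.703.
K_c = [R]^2 / ([M]) = 4.79 mol/L.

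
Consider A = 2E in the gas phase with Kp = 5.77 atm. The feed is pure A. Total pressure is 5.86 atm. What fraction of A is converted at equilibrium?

Take 1 mol A as basis and let X be its fractional conversion, so ξ = X.
At extent ξ: n_A = 1 − X; n_E = 2X.
n_T = Σnᵢ = 1 + X.
y_i = n_i/n_T, p_i = y_i·P. Kp = p_E^2 / (p_A).
This yields a degree-2 equation in X; solving on (0,1), X = 0.444.

X = 0.444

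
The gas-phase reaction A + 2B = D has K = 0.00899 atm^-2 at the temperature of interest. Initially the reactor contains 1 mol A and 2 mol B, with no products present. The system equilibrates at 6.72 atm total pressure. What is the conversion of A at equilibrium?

Take 1 mol A as basis and let X be its fractional conversion, so ξ = X.
Species balance: n_A = 1 − X; n_B = 2 − 2X; n_D = X.
n_T = Σnᵢ = 3 − 2X.
With p_i = (n_i/n_T)P, K = p_D / (p_A p_B^2).
Substituting and setting equal to 0.00899 atm^-2 gives a polynomial in X; the root in (0,1) is X = 0.140.

X = 0.140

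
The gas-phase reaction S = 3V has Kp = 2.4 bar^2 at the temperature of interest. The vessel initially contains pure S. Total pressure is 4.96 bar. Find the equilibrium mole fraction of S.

y_S = 0.610

Take 1 mol S as basis and let X be its fractional conversion, so ξ = X.
Mole table: n_S = 1 − X; n_V = 3X.
n_T = Σnᵢ = 1 + 2X.
Mole fractions y_i = n_i/n_T; Kp = p_V^3 / (p_S) with p_i = y_i·P.
Equating to 2.4 bar^2 and solving on 0 < X < 1: X = 0.176.
Then n_S = 0.824, n_T = 1.35, so y_S = 0.610.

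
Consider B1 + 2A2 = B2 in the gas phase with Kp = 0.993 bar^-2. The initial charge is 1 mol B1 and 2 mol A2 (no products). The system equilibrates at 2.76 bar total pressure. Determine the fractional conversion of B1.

Let X = conversion of B1 (basis 1 mol B1); extent of reaction ξ = X.
Moles: n_B1 = 1 − X; n_A2 = 2 − 2X; n_B2 = X.
n_T = Σnᵢ = 3 − 2X.
With p_i = (n_i/n_T)P, Kp = p_B2 / (p_B1 p_A2^2).
Substituting and setting equal to 0.993 bar^-2 gives a polynomial in X; the root in (0,1) is X = 0.599.

X = 0.599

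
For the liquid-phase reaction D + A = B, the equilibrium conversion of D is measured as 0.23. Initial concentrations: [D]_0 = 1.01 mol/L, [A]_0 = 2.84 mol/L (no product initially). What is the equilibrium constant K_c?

Let X = conversion of D.
Concentrations: [D] = 1.01 − 1.01X; [A] = 2.84 − 1.01X; [B] = 1.01X.
At X = 0.23: [D] = 0.778, [A] = 2.61, [B] = 0.232.
K_c = [B] / ([D] [A]) = 0.115 L/mol.

K_c = 0.115 L/mol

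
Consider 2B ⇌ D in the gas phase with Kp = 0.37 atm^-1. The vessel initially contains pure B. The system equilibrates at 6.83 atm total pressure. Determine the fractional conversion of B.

X = 0.700

Take 1 mol B as basis and let X be its fractional conversion, so ξ = 0.5X.
Species balance: n_B = 1 − X; n_D = 0.5X.
n_T = Σnᵢ = 1 − 0.5X.
y_i = n_i/n_T, p_i = y_i·P. Kp = p_D / (p_B^2).
Setting this equal to 0.37 atm^-1 and taking the physical root (0 < X < 1) gives X = 0.700.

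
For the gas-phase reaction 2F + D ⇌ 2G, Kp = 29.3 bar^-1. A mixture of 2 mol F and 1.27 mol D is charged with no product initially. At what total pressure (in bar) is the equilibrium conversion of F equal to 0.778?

Take 2 mol F as basis and let X be its fractional conversion, so ξ = X.
Moles: n_F = 2 − 2X; n_D = 1.27 − X; n_G = 2X.
Summing: n_T = 3.27 − X.
Kp = p_G^2 / (p_F^2 p_D) with p_i = (n_i/n_T)·P.
At X = 0.778: the mole-fraction product g(X) = Π y_i^ν_i = 62.21. Since Kp = g(X)·P^{-1}, P = (g/Kp)^(1/1) = (62.21/29.3)^(1/1) = 2.12 bar.

P = 2.12 bar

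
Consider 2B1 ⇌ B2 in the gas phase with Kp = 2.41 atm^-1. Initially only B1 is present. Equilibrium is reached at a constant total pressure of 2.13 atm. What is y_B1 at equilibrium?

Let X = conversion of B1 (basis 1 mol B1); extent of reaction ξ = 0.5X.
Moles: n_B1 = 1 − X; n_B2 = 0.5X.
n_T = Σnᵢ = 1 − 0.5X.
Mole fractions y_i = n_i/n_T; Kp = p_B2 / (p_B1^2) with p_i = y_i·P.
Setting this equal to 2.41 atm^-1 and taking the physical root (0 < X < 1) gives X = 0.785.
Then n_B1 = 0.215, n_T = 0.608, so y_B1 = 0.355.

y_B1 = 0.355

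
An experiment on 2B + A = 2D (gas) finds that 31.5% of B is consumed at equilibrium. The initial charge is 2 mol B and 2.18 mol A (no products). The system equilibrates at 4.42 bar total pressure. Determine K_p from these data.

Let X = conversion of B (basis 2 mol B); extent of reaction ξ = X.
Moles: n_B = 2 − 2X; n_A = 2.18 − X; n_D = 2X.
Total moles n_T = 4.18 − X.
At X = 0.315: n_B = 1.37, n_A = 1.87, n_D = 0.63, n_T = 3.87.
p_i = (n_i/n_T)·P. K_p = p_D^2 / (p_B^2 p_A) = 0.0991 bar^-1.

K_p = 0.0991 bar^-1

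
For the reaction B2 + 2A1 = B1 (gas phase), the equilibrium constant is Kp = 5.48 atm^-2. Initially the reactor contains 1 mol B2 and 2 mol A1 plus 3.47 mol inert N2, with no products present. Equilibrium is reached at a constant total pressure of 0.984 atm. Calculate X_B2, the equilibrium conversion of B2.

X = 0.251

Let X = conversion of B2 (basis 1 mol B2); extent of reaction ξ = X.
Mole table: n_B2 = 1 − X; n_A1 = 2 − 2X; n_B1 = X; n_I = 3.47 (inert).
Total moles n_T = 6.47 − 2X.
y_i = n_i/n_T, p_i = y_i·P. Kp = p_B1 / (p_B2 p_A1^2).
Equating to 5.48 atm^-2 and solving on 0 < X < 1: X = 0.251.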